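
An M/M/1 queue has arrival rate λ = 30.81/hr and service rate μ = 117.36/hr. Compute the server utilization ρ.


ρ = λ/μ = 30.81/117.36 = 0.2625

Final: 0.2625


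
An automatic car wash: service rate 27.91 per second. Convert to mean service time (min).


Mean service time = 1/μ = 1/27.91 second = 0.03583 second
In minutes: 0.03583 × 0.0166667 = 0.0005972 min

Final: 0.0005972 min


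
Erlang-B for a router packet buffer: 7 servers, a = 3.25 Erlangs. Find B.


B(c,a) = (a^c/c!) / Σ_{k=0}^{c} a^k/k!
a^7/7! = 0.759894
Σ terms (k=0..7): 1.00000 + 3.25000 + 5.28125 + 5.72135 + 4.64860 + 3.02159 + 1.63669 + 0.75989 = 25.319383
B = 0.759894/25.319383 = 0.030012

Final: 0.030012


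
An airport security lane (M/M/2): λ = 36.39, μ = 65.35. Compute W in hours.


a = 0.5568; ρ = 0.2784; P₀ = 0.564426
Lq = P₀·a^c·ρ/(c!(1−ρ)²) = 0.04679
Wq = Lq/λ = 0.04679/36.39 = 0.001286 hr
W = Wq + 1/μ = 0.001286 + 0.01530 = 0.01659 hr

Final: 0.01659 hr


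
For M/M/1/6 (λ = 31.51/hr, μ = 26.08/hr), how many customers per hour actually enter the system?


ρ = 1.2082; P_K = (1−ρ)ρ^6/(1−ρ^7) = 0.234803
λ_eff = λ(1 − P_K) = 31.51·(1 − 0.234803) = 31.51·0.765197 = 24.1114 /hr

Final: 24.1114 /hr


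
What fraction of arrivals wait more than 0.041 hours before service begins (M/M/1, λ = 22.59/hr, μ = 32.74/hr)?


ρ = 22.59/32.74 = 0.6900
P(Wq > t) = ρ·e^{−(μ−λ)t} = 0.6900·e^{−0.4162}
= 0.6900·0.659581 = 0.455099

Final: 0.455099


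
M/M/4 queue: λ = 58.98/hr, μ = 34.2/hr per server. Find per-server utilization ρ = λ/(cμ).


ρ = λ/(cμ) = 58.98/(4·34.2) = 58.98/136.80 = 0.4311

Final: 0.4311


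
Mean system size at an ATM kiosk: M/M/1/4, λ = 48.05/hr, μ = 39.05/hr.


ρ = 48.05/39.05 = 1.2305
L = ρ[1 − (K+1)ρ^K + Kρ^(K+1)] / [(1−ρ)(1−ρ^(K+1))]
Numerator: 1.2305·(1 − 5·2.292395 + 4·2.820732) = 1.010161
Denominator: (-0.2305)·(-1.820732) = 0.419631
L = 1.010161/0.419631 = 2.4073

Final: 2.4073


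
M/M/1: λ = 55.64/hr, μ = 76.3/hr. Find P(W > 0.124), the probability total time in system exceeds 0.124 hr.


W ~ Exponential(μ−λ) for M/M/1.
μ − λ = 76.3 − 55.64 = 20.6600
P(W > t) = e^{−(μ−λ)t} = e^{−2.5618} = 0.077163

Final: 0.077163


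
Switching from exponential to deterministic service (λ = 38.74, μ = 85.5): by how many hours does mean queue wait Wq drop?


ρ = 38.74/85.5 = 0.4531
Wq(M/M/1) = ρ/(μ−λ) = 0.4531/46.76 = 0.009690 hr
Wq(M/D/1) = ρ/(2(μ−λ)) = 0.004845 hr
Savings = 0.009690 − 0.004845 = 0.004845 hr

Final: 0.004845 hr


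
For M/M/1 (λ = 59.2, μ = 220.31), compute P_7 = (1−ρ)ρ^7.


ρ = 59.2/220.31 = 0.2687
P_n = (1−ρ)·ρ^n = (1 − 0.2687)·0.2687^7 = 0.7313·0.0001012 = 0.00007398

Final: 0.00007398


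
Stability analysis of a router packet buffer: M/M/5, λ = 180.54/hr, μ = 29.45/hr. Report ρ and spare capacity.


Total capacity cμ = 5·29.45 = 147.25/hr
ρ = λ/(cμ) = 180.54/147.25 = 1.2261
Stable ⇔ ρ < 1: NO
Spare capacity = cμ − λ = 147.25 − 180.54 = -33.29/hr

Final: ρ = 1.2261; unstable; margin = -33.29/hr


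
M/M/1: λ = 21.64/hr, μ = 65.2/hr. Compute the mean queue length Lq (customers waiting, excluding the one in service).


ρ = 21.64/65.2 = 0.3319
Lq = ρ²/(1−ρ) = 0.1102/0.6681 = 0.1649

Final: 0.1649


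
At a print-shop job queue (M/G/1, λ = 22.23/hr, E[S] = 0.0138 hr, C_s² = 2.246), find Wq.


ρ = λ·E[S] = 22.23·0.0138 = 0.3068
E[S²] = E[S]²(1+C_s²) = 0.0138²·(1+2.246) = 0.0006182
Wq = λ·E[S²]/(2(1−ρ)) = 22.23·0.0006182/(2·0.6932) = 0.009912 hr

Final: 0.009912 hr


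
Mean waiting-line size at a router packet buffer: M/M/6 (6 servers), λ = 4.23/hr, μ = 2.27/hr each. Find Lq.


a = λ/μ = 1.8634; ρ = a/6 = 0.3106
P₀ = 0.154990
Lq = P₀·a^c·ρ / (c!·(1−ρ)²) = 0.154990·41.86847·0.3106/(720·0.47531)
= 0.005889

Final: 0.005889


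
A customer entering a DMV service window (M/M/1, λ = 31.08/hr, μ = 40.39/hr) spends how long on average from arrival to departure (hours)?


W = 1/(μ−λ) = 1/(40.39 − 31.08) = 1/9.31 = 0.1074 hr

Final: 0.1074 hr


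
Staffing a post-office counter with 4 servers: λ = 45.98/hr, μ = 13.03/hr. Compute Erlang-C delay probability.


a = λ/μ = 3.5288; ρ = a/4 = 0.8822
P₀ = 0.013713 (from M/M/c formula)
C(c,a) = [a^c/(c!(1−ρ))]·P₀ = [155.05944/(24·0.1178)]·0.013713
= 54.84323·0.013713 = 0.752084

Final: 0.752084


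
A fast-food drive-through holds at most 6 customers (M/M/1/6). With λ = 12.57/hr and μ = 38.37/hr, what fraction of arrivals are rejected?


ρ = λ/μ = 12.57/38.37 = 0.3276
P_K = (1−ρ)ρ^K/(1−ρ^(K+1)) = (0.6724·0.001236)/(1 − 0.0004050)
= 0.0008312/0.999595 = 0.0008315

Final: 0.0008315


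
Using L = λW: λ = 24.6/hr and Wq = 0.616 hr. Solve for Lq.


Lq = λWq = 24.6·0.616 = 15.1536

Final: 15.1536


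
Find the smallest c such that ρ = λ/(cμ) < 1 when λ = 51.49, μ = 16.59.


Stability requires cμ > λ ⇔ c > λ/μ.
λ/μ = 51.49/16.59 = 3.1037
Minimum integer c = ⌊3.1037⌋ + 1 = 4
Check: 4·16.59 = 66.36 > 51.49, while 3·16.59 = 49.77 ≤ 51.49

Final: 4 servers


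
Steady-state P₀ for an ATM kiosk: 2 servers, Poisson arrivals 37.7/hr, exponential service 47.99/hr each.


a = λ/μ = 37.7/47.99 = 0.7856; ρ = a/c = 0.3928
Σ_{k=0}^{1} a^k/k! (terms k=0..1) = 1.00000 + 0.78558 = 1.78558
Tail: a^2/(2!(1−ρ)) = 0.61714/(2·0.6072) = 0.50817
P₀ = 1/(1.78558 + 0.50817) = 1/2.29375 = 0.435966

Final: 0.435966


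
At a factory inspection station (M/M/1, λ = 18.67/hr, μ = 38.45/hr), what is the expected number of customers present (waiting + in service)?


ρ = λ/μ = 18.67/38.45 = 0.4856
L = ρ/(1−ρ) = 0.4856/(1 − 0.4856) = 0.4856/0.5144 = 0.9439

Final: 0.9439


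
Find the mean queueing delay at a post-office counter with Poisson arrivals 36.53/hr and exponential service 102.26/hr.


ρ = 36.53/102.26 = 0.3572
Wq = ρ/(μ−λ) = 0.3572/(102.26 − 36.53) = 0.3572/65.73 = 0.005435 hr

Final: 0.005435 hr


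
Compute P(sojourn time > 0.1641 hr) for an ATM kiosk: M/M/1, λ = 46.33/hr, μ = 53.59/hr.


W ~ Exponential(μ−λ) for M/M/1.
μ − λ = 53.59 − 46.33 = 7.2600
P(W > t) = e^{−(μ−λ)t} = e^{−1.1914} = 0.303806

Final: 0.303806


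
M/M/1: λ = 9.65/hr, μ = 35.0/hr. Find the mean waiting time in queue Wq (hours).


ρ = 9.65/35.0 = 0.2757
Wq = ρ/(μ−λ) = 0.2757/(35.0 − 9.65) = 0.2757/25.35 = 0.01088 hr

Final: 0.01088 hr


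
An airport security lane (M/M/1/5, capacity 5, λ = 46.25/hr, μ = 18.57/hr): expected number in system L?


ρ = 46.25/18.57 = 2.4906
L = ρ[1 − (K+1)ρ^K + Kρ^(K+1)] / [(1−ρ)(1−ρ^(K+1))]
Numerator: 2.4906·(1 − 6·95.829488 + 5·238.670641) = 1542.603820
Denominator: (-1.4906)·(-237.670641) = 354.266201
L = 1542.603820/354.266201 = 4.3544

Final: 4.3544


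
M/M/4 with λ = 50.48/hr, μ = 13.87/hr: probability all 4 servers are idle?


a = λ/μ = 50.48/13.87 = 3.6395; ρ = a/c = 0.9099
Σ_{k=0}^{3} a^k/k! (terms k=0..3) = 1.00000 + 3.63951 + 6.62302 + 8.03484 = 19.29737
Tail: a^4/(4!(1−ρ)) = 175.45734/(24·0.09012) = 81.11978
P₀ = 1/(19.29737 + 81.11978) = 1/100.41715 = 0.009958

Final: 0.009958


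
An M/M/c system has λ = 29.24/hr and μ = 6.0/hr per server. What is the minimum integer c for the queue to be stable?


Stability requires cμ > λ ⇔ c > λ/μ.
λ/μ = 29.24/6.0 = 4.8733
Minimum integer c = ⌊4.8733⌋ + 1 = 5
Check: 5·6.0 = 30.00 > 29.24, while 4·6.0 = 24.00 ≤ 29.24

Final: 5 servers


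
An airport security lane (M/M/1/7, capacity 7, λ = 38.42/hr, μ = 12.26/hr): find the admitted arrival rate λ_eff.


ρ = 3.1338; P_K = (1−ρ)ρ^7/(1−ρ^8) = 0.680969
λ_eff = λ(1 − P_K) = 38.42·(1 − 0.680969) = 38.42·0.319031 = 12.2572 /hr

Final: 12.2572 /hr


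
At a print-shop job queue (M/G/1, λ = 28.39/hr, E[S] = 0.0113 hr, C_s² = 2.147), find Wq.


ρ = λ·E[S] = 28.39·0.0113 = 0.3208
E[S²] = E[S]²(1+C_s²) = 0.0113²·(1+2.147) = 0.0004018
Wq = λ·E[S²]/(2(1−ρ)) = 28.39·0.0004018/(2·0.6792) = 0.008398 hr

Final: 0.008398 hr


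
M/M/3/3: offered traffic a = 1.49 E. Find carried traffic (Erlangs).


B(3,1.49) = 0.132805 (Erlang-B)
Carried load = a(1 − B) = 1.49·(1 − 0.132805) = 1.49·0.867195 = 1.2921 E

Final: 1.2921 Erlangs


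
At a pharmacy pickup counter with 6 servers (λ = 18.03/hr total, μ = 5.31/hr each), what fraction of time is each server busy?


ρ = λ/(cμ) = 18.03/(6·5.31) = 18.03/31.86 = 0.5659

Final: 0.5659


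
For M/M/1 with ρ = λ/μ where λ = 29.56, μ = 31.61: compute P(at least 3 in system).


ρ = 29.56/31.61 = 0.9351
P(N ≥ n) = ρ^n = 0.9351^3 = 0.817786

Final: 0.817786


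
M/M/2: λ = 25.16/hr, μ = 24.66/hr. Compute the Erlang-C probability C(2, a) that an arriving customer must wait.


a = λ/μ = 1.0203; ρ = a/2 = 0.5101
P₀ = 0.324382 (from M/M/c formula)
C(c,a) = [a^c/(c!(1−ρ))]·P₀ = [1.04096/(2·0.4899)]·0.324382
= 1.06251·0.324382 = 0.344658

Final: 0.344658


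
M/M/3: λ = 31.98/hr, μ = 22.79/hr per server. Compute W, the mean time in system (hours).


a = 1.4032; ρ = 0.4677; P₀ = 0.235126
Lq = P₀·a^c·ρ/(c!(1−ρ)²) = 0.17879
Wq = Lq/λ = 0.17879/31.98 = 0.005591 hr
W = Wq + 1/μ = 0.005591 + 0.04388 = 0.04947 hr

Final: 0.04947 hr


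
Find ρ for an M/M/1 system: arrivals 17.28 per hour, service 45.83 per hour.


ρ = λ/μ = 17.28/45.83 = 0.3770

Final: 0.3770


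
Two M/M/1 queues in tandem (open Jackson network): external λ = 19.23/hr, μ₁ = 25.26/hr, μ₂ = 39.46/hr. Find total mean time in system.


Each node sees arrival rate λ = 19.23/hr (tandem ⇒ throughput preserved).
W₁ = 1/(μ₁−λ) = 1/(25.26−19.23) = 0.16584 hr
W₂ = 1/(μ₂−λ) = 1/(39.46−19.23) = 0.04943 hr
W_total = W₁ + W₂ = 0.16584 + 0.04943 = 0.21527 hr

Final: 0.21527 hr


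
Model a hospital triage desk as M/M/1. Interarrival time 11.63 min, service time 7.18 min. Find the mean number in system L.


λ = 60/11.63 = 5.1591 /hr
μ = 60/7.18 = 8.3565 /hr
ρ = λ/μ = 5.1591/8.3565 = 0.6174
L = ρ/(1−ρ) = 0.6174/0.3826 = 1.6135

Final: 1.6135


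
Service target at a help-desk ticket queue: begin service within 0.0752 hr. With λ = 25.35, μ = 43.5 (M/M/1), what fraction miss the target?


ρ = 25.35/43.5 = 0.5828
P(Wq > t) = ρ·e^{−(μ−λ)t} = 0.5828·e^{−1.3649}
= 0.5828·0.255411 = 0.148843

Final: 0.148843


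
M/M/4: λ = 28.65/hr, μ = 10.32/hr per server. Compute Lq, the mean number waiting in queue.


a = λ/μ = 2.7762; ρ = a/4 = 0.6940
P₀ = 0.051854
Lq = P₀·a^c·ρ / (c!·(1−ρ)²) = 0.051854·59.39908·0.6940/(24·0.09361)
= 0.95150

Final: 0.95150


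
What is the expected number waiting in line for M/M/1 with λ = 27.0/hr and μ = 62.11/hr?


ρ = 27.0/62.11 = 0.4347
Lq = ρ²/(1−ρ) = 0.1890/0.5653 = 0.3343

Final: 0.3343


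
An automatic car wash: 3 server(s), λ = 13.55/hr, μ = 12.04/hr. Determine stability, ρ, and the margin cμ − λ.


Total capacity cμ = 3·12.04 = 36.12/hr
ρ = λ/(cμ) = 13.55/36.12 = 0.3751
Stable ⇔ ρ < 1: YES
Spare capacity = cμ − λ = 36.12 − 13.55 = 22.57/hr

Final: ρ = 0.3751; stable; margin = 22.57/hr


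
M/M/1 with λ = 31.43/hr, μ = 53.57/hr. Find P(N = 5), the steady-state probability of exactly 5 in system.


ρ = 31.43/53.57 = 0.5867
P_n = (1−ρ)·ρ^n = (1 − 0.5867)·0.5867^5 = 0.4133·0.069521 = 0.028732

Final: 0.028732


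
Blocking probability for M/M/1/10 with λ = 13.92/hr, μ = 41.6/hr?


ρ = λ/μ = 13.92/41.6 = 0.3346
P_K = (1−ρ)ρ^K/(1−ρ^(K+1)) = (0.6654·0.00001760)/(1 − 0.000005889)
= 0.00001171/0.999994 = 0.00001171

Final: 0.00001171


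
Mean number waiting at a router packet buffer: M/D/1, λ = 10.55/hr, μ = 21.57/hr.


ρ = 10.55/21.57 = 0.4891
M/D/1: Lq = ρ²/(2(1−ρ)) = 0.2392/(2·0.5109) = 0.23412

Final: 0.23412


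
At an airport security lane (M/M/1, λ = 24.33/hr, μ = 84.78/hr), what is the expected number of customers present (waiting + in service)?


ρ = λ/μ = 24.33/84.78 = 0.2870
L = ρ/(1−ρ) = 0.2870/(1 − 0.2870) = 0.2870/0.7130 = 0.4025

Final: 0.4025


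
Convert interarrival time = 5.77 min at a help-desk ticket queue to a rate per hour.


λ = 1/(interarrival time) in consistent units.
1 hour = 60 min, so λ = 60/5.77 = 10.3986 per hour

Final: 10.3986 /hr


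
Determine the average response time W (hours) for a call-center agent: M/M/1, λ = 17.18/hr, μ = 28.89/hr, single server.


W = 1/(μ−λ) = 1/(28.89 − 17.18) = 1/11.71 = 0.08540 hr

Final: 0.08540 hr


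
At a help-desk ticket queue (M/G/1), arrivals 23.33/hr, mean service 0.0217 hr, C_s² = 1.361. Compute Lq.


ρ = λ·E[S] = 23.33·0.0217 = 0.5063
Lq = ρ²(1+C_s²)/(2(1−ρ)) = 0.2563·(1+1.361)/(2·0.4937)
= 0.2563·2.3610/0.9875 = 0.61280

Final: 0.61280


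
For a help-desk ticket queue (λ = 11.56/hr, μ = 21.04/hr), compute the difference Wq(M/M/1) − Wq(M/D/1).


ρ = 11.56/21.04 = 0.5494
Wq(M/M/1) = ρ/(μ−λ) = 0.5494/9.48 = 0.05796 hr
Wq(M/D/1) = ρ/(2(μ−λ)) = 0.02898 hr
Savings = 0.05796 − 0.02898 = 0.02898 hr

Final: 0.02898 hr


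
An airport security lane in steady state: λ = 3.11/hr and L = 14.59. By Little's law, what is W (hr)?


W = L/λ = 14.59/3.11 = 4.6913 hr

Final: 4.6913 hr


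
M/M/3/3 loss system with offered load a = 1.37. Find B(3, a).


B(c,a) = (a^c/c!) / Σ_{k=0}^{c} a^k/k!
a^3/3! = 0.428559
Σ terms (k=0..3): 1.00000 + 1.37000 + 0.93845 + 0.42856 = 3.737009
B = 0.428559/3.737009 = 0.114680

Final: 0.114680


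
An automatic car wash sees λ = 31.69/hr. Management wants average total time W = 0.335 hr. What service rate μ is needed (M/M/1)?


W = 1/(μ−λ) ⇒ μ − λ = 1/W = 1/0.335 = 2.9851
μ = λ + 1/W = 31.69 + 2.9851 = 34.6751 per hr

Final: 34.6751 /hr


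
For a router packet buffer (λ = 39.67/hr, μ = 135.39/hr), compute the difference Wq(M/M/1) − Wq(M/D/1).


ρ = 39.67/135.39 = 0.2930
Wq(M/M/1) = ρ/(μ−λ) = 0.2930/95.72 = 0.003061 hr
Wq(M/D/1) = ρ/(2(μ−λ)) = 0.001531 hr
Savings = 0.003061 − 0.001531 = 0.001531 hr

Final: 0.001531 hr


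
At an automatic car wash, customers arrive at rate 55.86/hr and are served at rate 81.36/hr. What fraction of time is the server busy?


ρ = λ/μ = 55.86/81.36 = 0.6866

Final: 0.6866


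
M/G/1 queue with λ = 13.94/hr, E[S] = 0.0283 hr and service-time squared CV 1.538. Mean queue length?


ρ = λ·E[S] = 13.94·0.0283 = 0.3945
Lq = ρ²(1+C_s²)/(2(1−ρ)) = 0.1556·(1+1.538)/(2·0.6055)
= 0.1556·2.5380/1.2110 = 0.32617

Final: 0.32617


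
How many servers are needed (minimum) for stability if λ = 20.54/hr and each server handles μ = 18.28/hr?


Stability requires cμ > λ ⇔ c > λ/μ.
λ/μ = 20.54/18.28 = 1.1236
Minimum integer c = ⌊1.1236⌋ + 1 = 2
Check: 2·18.28 = 36.56 > 20.54, while 1·18.28 = 18.28 ≤ 20.54

Final: 2 servers


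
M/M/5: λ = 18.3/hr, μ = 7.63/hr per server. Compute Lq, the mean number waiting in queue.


a = λ/μ = 2.3984; ρ = a/5 = 0.4797
P₀ = 0.089095
Lq = P₀·a^c·ρ / (c!·(1−ρ)²) = 0.089095·79.36568·0.4797/(120·0.27073)
= 0.10441

Final: 0.10441


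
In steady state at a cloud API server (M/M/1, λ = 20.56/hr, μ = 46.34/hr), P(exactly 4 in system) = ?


ρ = 20.56/46.34 = 0.4437
P_n = (1−ρ)·ρ^n = (1 − 0.4437)·0.4437^4 = 0.5563·0.038750 = 0.021557

Final: 0.021557


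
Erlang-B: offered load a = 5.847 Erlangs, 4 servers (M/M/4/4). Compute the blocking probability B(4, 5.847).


B(c,a) = (a^c/c!) / Σ_{k=0}^{c} a^k/k!
a^4/4! = 48.699122
Σ terms (k=0..4): 1.00000 + 5.84700 + 17.09370 + 33.31563 + 48.69912 = 105.955457
B = 48.699122/105.955457 = 0.459619

Final: 0.459619


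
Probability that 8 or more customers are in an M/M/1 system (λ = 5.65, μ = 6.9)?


ρ = 5.65/6.9 = 0.8188
P(N ≥ n) = ρ^n = 0.8188^8 = 0.202113

Final: 0.202113


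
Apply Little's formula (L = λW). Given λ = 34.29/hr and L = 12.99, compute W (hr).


W = L/λ = 12.99/34.29 = 0.3788 hr

Final: 0.3788 hr


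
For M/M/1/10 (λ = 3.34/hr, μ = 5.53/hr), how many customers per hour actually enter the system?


ρ = 0.6040; P_K = (1−ρ)ρ^10/(1−ρ^11) = 0.002568
λ_eff = λ(1 − P_K) = 3.34·(1 − 0.002568) = 3.34·0.997432 = 3.3314 /hr

Final: 3.3314 /hr


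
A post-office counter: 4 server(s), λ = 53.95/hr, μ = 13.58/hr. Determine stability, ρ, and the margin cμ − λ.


Total capacity cμ = 4·13.58 = 54.32/hr
ρ = λ/(cμ) = 53.95/54.32 = 0.9932
Stable ⇔ ρ < 1: YES
Spare capacity = cμ − λ = 54.32 − 53.95 = 0.37/hr

Final: ρ = 0.9932; stable; margin = 0.37/hr


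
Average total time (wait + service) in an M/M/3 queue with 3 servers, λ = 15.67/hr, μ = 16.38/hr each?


a = 0.9567; ρ = 0.3189; P₀ = 0.380447
Lq = P₀·a^c·ρ/(c!(1−ρ)²) = 0.03816
Wq = Lq/λ = 0.03816/15.67 = 0.002435 hr
W = Wq + 1/μ = 0.002435 + 0.06105 = 0.06349 hr

Final: 0.06349 hr


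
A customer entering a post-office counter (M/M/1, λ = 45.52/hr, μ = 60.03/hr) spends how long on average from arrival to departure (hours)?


W = 1/(μ−λ) = 1/(60.03 − 45.52) = 1/14.51 = 0.06892 hr

Final: 0.06892 hr


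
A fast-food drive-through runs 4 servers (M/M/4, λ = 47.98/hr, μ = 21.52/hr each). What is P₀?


a = λ/μ = 47.98/21.52 = 2.2296; ρ = a/c = 0.5574
Σ_{k=0}^{3} a^k/k! (terms k=0..3) = 1.00000 + 2.22955 + 2.48546 + 1.84715 = 7.56216
Tail: a^4/(4!(1−ρ)) = 24.70995/(24·0.4426) = 2.32615
P₀ = 1/(7.56216 + 2.32615) = 1/9.88831 = 0.101129

Final: 0.101129


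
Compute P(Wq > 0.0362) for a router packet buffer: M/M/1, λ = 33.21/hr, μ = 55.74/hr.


ρ = 33.21/55.74 = 0.5958
P(Wq > t) = ρ·e^{−(μ−λ)t} = 0.5958·e^{−0.8156}
= 0.5958·0.442380 = 0.263571

Final: 0.263571


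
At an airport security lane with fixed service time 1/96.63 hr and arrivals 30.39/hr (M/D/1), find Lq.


ρ = 30.39/96.63 = 0.3145
M/D/1: Lq = ρ²/(2(1−ρ)) = 0.09891/(2·0.6855) = 0.07214

Final: 0.07214


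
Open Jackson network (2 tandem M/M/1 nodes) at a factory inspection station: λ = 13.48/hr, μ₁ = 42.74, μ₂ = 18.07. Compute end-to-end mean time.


Each node sees arrival rate λ = 13.48/hr (tandem ⇒ throughput preserved).
W₁ = 1/(μ₁−λ) = 1/(42.74−13.48) = 0.03418 hr
W₂ = 1/(μ₂−λ) = 1/(18.07−13.48) = 0.21786 hr
W_total = W₁ + W₂ = 0.03418 + 0.21786 = 0.25204 hr

Final: 0.25204 hr


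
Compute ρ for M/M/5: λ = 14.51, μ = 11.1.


ρ = λ/(cμ) = 14.51/(5·11.1) = 14.51/55.50 = 0.2614

Final: 0.2614


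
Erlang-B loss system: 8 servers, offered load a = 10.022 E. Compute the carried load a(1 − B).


B(8,10.022) = 0.339347 (Erlang-B)
Carried load = a(1 − B) = 10.022·(1 − 0.339347) = 10.022·0.660653 = 6.6211 E

Final: 6.6211 Erlangs


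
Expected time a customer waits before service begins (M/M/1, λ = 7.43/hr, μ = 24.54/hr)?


ρ = 7.43/24.54 = 0.3028
Wq = ρ/(μ−λ) = 0.3028/(24.54 − 7.43) = 0.3028/17.11 = 0.01770 hr

Final: 0.01770 hr


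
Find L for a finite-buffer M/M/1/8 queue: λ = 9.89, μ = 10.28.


ρ = 9.89/10.28 = 0.9621
L = ρ[1 − (K+1)ρ^K + Kρ^(K+1)] / [(1−ρ)(1−ρ^(K+1))]
Numerator: 0.9621·(1 − 9·0.733881 + 8·0.706039) = 0.041739
Denominator: (0.03794)·(0.293961) = 0.011152
L = 0.041739/0.011152 = 3.7427

Final: 3.7427


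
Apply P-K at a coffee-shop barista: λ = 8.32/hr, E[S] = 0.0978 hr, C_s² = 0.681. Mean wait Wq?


ρ = λ·E[S] = 8.32·0.0978 = 0.8137
E[S²] = E[S]²(1+C_s²) = 0.0978²·(1+0.681) = 0.016078
Wq = λ·E[S²]/(2(1−ρ)) = 8.32·0.016078/(2·0.1863) = 0.35902 hr

Final: 0.35902 hr


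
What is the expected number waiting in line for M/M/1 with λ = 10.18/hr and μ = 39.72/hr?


ρ = 10.18/39.72 = 0.2563
Lq = ρ²/(1−ρ) = 0.06569/0.7437 = 0.08832

Final: 0.08832


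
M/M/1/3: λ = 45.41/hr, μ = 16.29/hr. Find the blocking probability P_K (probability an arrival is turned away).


ρ = λ/μ = 45.41/16.29 = 2.7876
P_K = (1−ρ)ρ^K/(1−ρ^(K+1)) = (-1.7876·21.661636)/(1 − 60.383971)
= -38.722335/-59.383971 = 0.652067

Final: 0.652067


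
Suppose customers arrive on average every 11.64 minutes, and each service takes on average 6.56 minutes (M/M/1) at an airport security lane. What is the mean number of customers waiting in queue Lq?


λ = 60/11.64 = 5.1546 /hr
μ = 60/6.56 = 9.1463 /hr
ρ = λ/μ = 5.1546/9.1463 = 0.5636
Lq = ρ²/(1−ρ) = 0.3176/0.4364 = 0.7278

Final: 0.7278


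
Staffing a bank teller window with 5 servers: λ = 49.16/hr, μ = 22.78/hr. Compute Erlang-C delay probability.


a = λ/μ = 2.1580; ρ = a/5 = 0.4316
P₀ = 0.114266 (from M/M/c formula)
C(c,a) = [a^c/(c!(1−ρ))]·P₀ = [46.80484/(120·0.5684)]·0.114266
= 0.68622·0.114266 = 0.078411

Final: 0.078411


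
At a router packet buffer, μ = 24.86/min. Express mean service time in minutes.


Mean service time = 1/μ = 1/24.86 minute = 0.04023 minute
In minutes: 0.04023 × 1 = 0.04023 min

Final: 0.04023 min


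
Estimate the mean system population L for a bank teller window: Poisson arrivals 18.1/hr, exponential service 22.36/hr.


ρ = λ/μ = 18.1/22.36 = 0.8095
L = ρ/(1−ρ) = 0.8095/(1 − 0.8095) = 0.8095/0.1905 = 4.2488

Final: 4.2488


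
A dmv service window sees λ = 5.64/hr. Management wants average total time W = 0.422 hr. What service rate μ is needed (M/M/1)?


W = 1/(μ−λ) ⇒ μ − λ = 1/W = 1/0.422 = 2.3697
μ = λ + 1/W = 5.64 + 2.3697 = 8.0097 per hr

Final: 8.0097 /hr


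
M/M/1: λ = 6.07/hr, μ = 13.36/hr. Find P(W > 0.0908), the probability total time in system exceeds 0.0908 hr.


W ~ Exponential(μ−λ) for M/M/1.
μ − λ = 13.36 − 6.07 = 7.2900
P(W > t) = e^{−(μ−λ)t} = e^{−0.6619} = 0.515854

Final: 0.515854


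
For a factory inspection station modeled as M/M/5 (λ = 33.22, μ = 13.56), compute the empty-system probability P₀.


a = λ/μ = 33.22/13.56 = 2.4499; ρ = a/c = 0.4900
Σ_{k=0}^{4} a^k/k! (terms k=0..4) = 1.00000 + 2.44985 + 3.00089 + 2.45058 + 1.50089 = 10.40221
Tail: a^5/(5!(1−ρ)) = 88.24695/(120·0.5100) = 1.44186
P₀ = 1/(10.40221 + 1.44186) = 1/11.84407 = 0.084430

Final: 0.084430


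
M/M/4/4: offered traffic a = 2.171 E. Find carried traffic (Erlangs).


B(4,2.171) = 0.113452 (Erlang-B)
Carried load = a(1 − B) = 2.171·(1 − 0.113452) = 2.171·0.886548 = 1.9247 E

Final: 1.9247 Erlangs


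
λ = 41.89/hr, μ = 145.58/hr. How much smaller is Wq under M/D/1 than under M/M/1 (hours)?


ρ = 41.89/145.58 = 0.2877
Wq(M/M/1) = ρ/(μ−λ) = 0.2877/103.69 = 0.002775 hr
Wq(M/D/1) = ρ/(2(μ−λ)) = 0.001388 hr
Savings = 0.002775 − 0.001388 = 0.001388 hr

Final: 0.001388 hr


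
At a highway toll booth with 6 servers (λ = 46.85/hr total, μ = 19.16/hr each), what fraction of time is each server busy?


ρ = λ/(cμ) = 46.85/(6·19.16) = 46.85/114.96 = 0.4075

Final: 0.4075


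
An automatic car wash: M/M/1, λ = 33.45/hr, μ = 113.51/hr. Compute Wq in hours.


ρ = 33.45/113.51 = 0.2947
Wq = ρ/(μ−λ) = 0.2947/(113.51 − 33.45) = 0.2947/80.06 = 0.003681 hr

Final: 0.003681 hr


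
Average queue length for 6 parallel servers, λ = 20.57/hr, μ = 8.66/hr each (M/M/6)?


a = λ/μ = 2.3753; ρ = a/6 = 0.3959
P₀ = 0.092600
Lq = P₀·a^c·ρ / (c!·(1−ρ)²) = 0.092600·179.59672·0.3959/(720·0.36496)
= 0.02506

Final: 0.02506


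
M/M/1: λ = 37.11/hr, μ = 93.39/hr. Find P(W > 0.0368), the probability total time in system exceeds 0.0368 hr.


W ~ Exponential(μ−λ) for M/M/1.
μ − λ = 93.39 − 37.11 = 56.2800
P(W > t) = e^{−(μ−λ)t} = e^{−2.0711} = 0.126047

Final: 0.126047


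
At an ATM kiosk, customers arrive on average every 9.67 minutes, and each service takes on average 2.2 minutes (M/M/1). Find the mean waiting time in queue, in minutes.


λ = 60/9.67 = 6.2048 /hr
μ = 60/2.2 = 27.2727 /hr
ρ = λ/μ = 6.2048/27.2727 = 0.2275
Wq = ρ/(μ−λ) = 0.2275/(27.2727−6.2048) = 0.01080 hr
In minutes: 0.01080·60 = 0.6479 min

Final: 0.6479 min


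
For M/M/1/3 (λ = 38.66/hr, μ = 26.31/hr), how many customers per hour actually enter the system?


ρ = 1.4694; P_K = (1−ρ)ρ^3/(1−ρ^4) = 0.406688
λ_eff = λ(1 − P_K) = 38.66·(1 − 0.406688) = 38.66·0.593312 = 22.9374 /hr

Final: 22.9374 /hr


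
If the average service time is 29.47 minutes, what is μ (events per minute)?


μ = 1/(service time) in consistent units.
1 minute = 1 min, so μ = 1/29.47 = 0.03393 per minute

Final: 0.03393 /min


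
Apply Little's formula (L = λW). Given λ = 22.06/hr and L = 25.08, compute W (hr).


W = L/λ = 25.08/22.06 = 1.1369 hr

Final: 1.1369 hr


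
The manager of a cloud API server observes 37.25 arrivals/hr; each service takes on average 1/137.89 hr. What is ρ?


ρ = λ/μ = 37.25/137.89 = 0.2701

Final: 0.2701


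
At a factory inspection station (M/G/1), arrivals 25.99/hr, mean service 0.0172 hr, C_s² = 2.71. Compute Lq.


ρ = λ·E[S] = 25.99·0.0172 = 0.4470
Lq = ρ²(1+C_s²)/(2(1−ρ)) = 0.1998·(1+2.71)/(2·0.5530)
= 0.1998·3.7100/1.1059 = 0.67036

Final: 0.67036


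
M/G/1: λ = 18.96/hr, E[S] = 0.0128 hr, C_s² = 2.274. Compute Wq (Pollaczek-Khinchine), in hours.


ρ = λ·E[S] = 18.96·0.0128 = 0.2427
E[S²] = E[S]²(1+C_s²) = 0.0128²·(1+2.274) = 0.0005364
Wq = λ·E[S²]/(2(1−ρ)) = 18.96·0.0005364/(2·0.7573) = 0.006715 hr

Final: 0.006715 hr


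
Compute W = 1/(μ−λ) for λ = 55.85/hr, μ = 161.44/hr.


W = 1/(μ−λ) = 1/(161.44 − 55.85) = 1/105.59 = 0.009471 hr

Final: 0.009471 hr


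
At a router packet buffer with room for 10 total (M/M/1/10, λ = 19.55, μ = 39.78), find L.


ρ = 19.55/39.78 = 0.4915
L = ρ[1 − (K+1)ρ^K + Kρ^(K+1)] / [(1−ρ)(1−ρ^(K+1))]
Numerator: 0.4915·(1 − 11·0.0008219 + 10·0.0004039) = 0.488995
Denominator: (0.5085)·(0.999596) = 0.508342
L = 0.488995/0.508342 = 0.9619

Final: 0.9619


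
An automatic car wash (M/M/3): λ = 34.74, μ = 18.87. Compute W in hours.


a = 1.8410; ρ = 0.6137; P₀ = 0.138358
Lq = P₀·a^c·ρ/(c!(1−ρ)²) = 0.59163
Wq = Lq/λ = 0.59163/34.74 = 0.01703 hr
W = Wq + 1/μ = 0.01703 + 0.05299 = 0.07002 hr

Final: 0.07002 hr


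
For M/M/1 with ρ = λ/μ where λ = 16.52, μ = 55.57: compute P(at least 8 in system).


ρ = 16.52/55.57 = 0.2973
P(N ≥ n) = ρ^n = 0.2973^8 = 0.00006100

Final: 0.00006100


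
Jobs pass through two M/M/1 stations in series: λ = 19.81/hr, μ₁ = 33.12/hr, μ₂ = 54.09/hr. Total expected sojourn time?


Each node sees arrival rate λ = 19.81/hr (tandem ⇒ throughput preserved).
W₁ = 1/(μ₁−λ) = 1/(33.12−19.81) = 0.07513 hr
W₂ = 1/(μ₂−λ) = 1/(54.09−19.81) = 0.02917 hr
W_total = W₁ + W₂ = 0.07513 + 0.02917 = 0.10430 hr

Final: 0.10430 hr


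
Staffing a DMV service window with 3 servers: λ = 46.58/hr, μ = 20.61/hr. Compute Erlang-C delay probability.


a = λ/μ = 2.2601; ρ = a/3 = 0.7534
P₀ = 0.073449 (from M/M/c formula)
C(c,a) = [a^c/(c!(1−ρ))]·P₀ = [11.54422/(6·0.2466)]·0.073449
= 7.80086·0.073449 = 0.572966

Final: 0.572966


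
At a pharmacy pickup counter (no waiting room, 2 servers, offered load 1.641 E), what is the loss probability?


B(c,a) = (a^c/c!) / Σ_{k=0}^{c} a^k/k!
a^2/2! = 1.346440
Σ terms (k=0..2): 1.00000 + 1.64100 + 1.34644 = 3.987440
B = 1.346440/3.987440 = 0.337670

Final: 0.337670


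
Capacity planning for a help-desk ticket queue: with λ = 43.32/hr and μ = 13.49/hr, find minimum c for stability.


Stability requires cμ > λ ⇔ c > λ/μ.
λ/μ = 43.32/13.49 = 3.2113
Minimum integer c = ⌊3.2113⌋ + 1 = 4
Check: 4·13.49 = 53.96 > 43.32, while 3·13.49 = 40.47 ≤ 43.32

Final: 4 servers


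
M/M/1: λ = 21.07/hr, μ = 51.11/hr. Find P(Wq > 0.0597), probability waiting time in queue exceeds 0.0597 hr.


ρ = 21.07/51.11 = 0.4122
P(Wq > t) = ρ·e^{−(μ−λ)t} = 0.4122·e^{−1.7934}
= 0.4122·0.166395 = 0.068596

Final: 0.068596


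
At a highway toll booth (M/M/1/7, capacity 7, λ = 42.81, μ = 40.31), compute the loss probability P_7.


ρ = λ/μ = 42.81/40.31 = 1.0620
P_K = (1−ρ)ρ^K/(1−ρ^(K+1)) = (-0.06202·1.523797)/(1 − 1.618302)
= -0.094505/-0.618302 = 0.152846

Final: 0.152846


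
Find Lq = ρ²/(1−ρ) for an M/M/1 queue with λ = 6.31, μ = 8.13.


ρ = 6.31/8.13 = 0.7761
Lq = ρ²/(1−ρ) = 0.6024/0.2239 = 2.6909

Final: 2.6909


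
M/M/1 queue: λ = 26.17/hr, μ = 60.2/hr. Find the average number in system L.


ρ = λ/μ = 26.17/60.2 = 0.4347
L = ρ/(1−ρ) = 0.4347/(1 − 0.4347) = 0.4347/0.5653 = 0.7690

Final: 0.7690


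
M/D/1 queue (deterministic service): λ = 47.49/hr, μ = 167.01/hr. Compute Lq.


ρ = 47.49/167.01 = 0.2844
M/D/1: Lq = ρ²/(2(1−ρ)) = 0.08086/(2·0.7156) = 0.05649

Final: 0.05649


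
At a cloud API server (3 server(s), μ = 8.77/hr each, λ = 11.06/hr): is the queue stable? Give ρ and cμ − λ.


Total capacity cμ = 3·8.77 = 26.31/hr
ρ = λ/(cμ) = 11.06/26.31 = 0.4204
Stable ⇔ ρ < 1: YES
Spare capacity = cμ − λ = 26.31 − 11.06 = 15.25/hr

Final: ρ = 0.4204; stable; margin = 15.25/hr


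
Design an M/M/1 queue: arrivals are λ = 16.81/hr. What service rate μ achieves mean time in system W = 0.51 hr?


W = 1/(μ−λ) ⇒ μ − λ = 1/W = 1/0.51 = 1.9608
μ = λ + 1/W = 16.81 + 1.9608 = 18.7708 per hr

Final: 18.7708 /hr


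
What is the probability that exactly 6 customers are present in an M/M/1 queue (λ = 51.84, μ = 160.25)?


ρ = 51.84/160.25 = 0.3235
P_n = (1−ρ)·ρ^n = (1 − 0.3235)·0.3235^6 = 0.6765·0.001146 = 0.0007753

Final: 0.0007753


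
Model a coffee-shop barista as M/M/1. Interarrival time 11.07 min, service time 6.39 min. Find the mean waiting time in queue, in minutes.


λ = 60/11.07 = 5.4201 /hr
μ = 60/6.39 = 9.3897 /hr
ρ = λ/μ = 5.4201/9.3897 = 0.5772
Wq = ρ/(μ−λ) = 0.5772/(9.3897−5.4201) = 0.14541 hr
In minutes: 0.14541·60 = 8.725 min

Final: 8.725 min


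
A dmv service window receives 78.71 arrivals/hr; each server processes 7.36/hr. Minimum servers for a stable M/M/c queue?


Stability requires cμ > λ ⇔ c > λ/μ.
λ/μ = 78.71/7.36 = 10.6943
Minimum integer c = ⌊10.6943⌋ + 1 = 11
Check: 11·7.36 = 80.96 > 78.71, while 10·7.36 = 73.60 ≤ 78.71

Final: 11 servers


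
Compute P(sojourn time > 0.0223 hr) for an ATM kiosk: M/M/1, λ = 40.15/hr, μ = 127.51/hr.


W ~ Exponential(μ−λ) for M/M/1.
μ − λ = 127.51 − 40.15 = 87.3600
P(W > t) = e^{−(μ−λ)t} = e^{−1.9481} = 0.142541

Final: 0.142541


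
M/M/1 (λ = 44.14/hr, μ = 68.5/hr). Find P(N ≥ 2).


ρ = 44.14/68.5 = 0.6444
P(N ≥ n) = ρ^n = 0.6444^2 = 0.415225

Final: 0.415225


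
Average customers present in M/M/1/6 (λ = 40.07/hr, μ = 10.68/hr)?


ρ = 40.07/10.68 = 3.7519
L = ρ[1 − (K+1)ρ^K + Kρ^(K+1)] / [(1−ρ)(1−ρ^(K+1))]
Numerator: 3.7519·(1 − 7·2789.257043 + 6·10464.937241) = 162327.862671
Denominator: (-2.7519)·(-10463.937241) = 28795.422800
L = 162327.862671/28795.422800 = 5.6373

Final: 5.6373


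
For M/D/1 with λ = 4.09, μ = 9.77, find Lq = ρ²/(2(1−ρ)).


ρ = 4.09/9.77 = 0.4186
M/D/1: Lq = ρ²/(2(1−ρ)) = 0.1752/(2·0.5814) = 0.15072

Final: 0.15072


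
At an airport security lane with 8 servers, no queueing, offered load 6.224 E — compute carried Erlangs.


B(8,6.224) = 0.134415 (Erlang-B)
Carried load = a(1 − B) = 6.224·(1 − 0.134415) = 6.224·0.865585 = 5.3874 E

Final: 5.3874 Erlangs


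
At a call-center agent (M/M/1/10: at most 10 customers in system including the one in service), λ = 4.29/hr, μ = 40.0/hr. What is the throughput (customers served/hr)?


ρ = 0.1072; P_K = (1−ρ)ρ^10/(1−ρ^11) = 1.798e-10
λ_eff = λ(1 − P_K) = 4.29·(1 − 1.798e-10) = 4.29·1.000000 = 4.2900 /hr

Final: 4.2900 /hr


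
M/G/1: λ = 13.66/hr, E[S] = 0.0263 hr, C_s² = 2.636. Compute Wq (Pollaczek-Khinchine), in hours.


ρ = λ·E[S] = 13.66·0.0263 = 0.3593
E[S²] = E[S]²(1+C_s²) = 0.0263²·(1+2.636) = 0.002515
Wq = λ·E[S²]/(2(1−ρ)) = 13.66·0.002515/(2·0.6407) = 0.02681 hr

Final: 0.02681 hr


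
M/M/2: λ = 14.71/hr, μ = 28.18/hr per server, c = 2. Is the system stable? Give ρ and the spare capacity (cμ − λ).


Total capacity cμ = 2·28.18 = 56.36/hr
ρ = λ/(cμ) = 14.71/56.36 = 0.2610
Stable ⇔ ρ < 1: YES
Spare capacity = cμ − λ = 56.36 − 14.71 = 41.65/hr

Final: ρ = 0.2610; stable; margin = 41.65/hr


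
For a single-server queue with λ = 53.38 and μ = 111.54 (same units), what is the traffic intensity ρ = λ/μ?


ρ = λ/μ = 53.38/111.54 = 0.4786

Final: 0.4786


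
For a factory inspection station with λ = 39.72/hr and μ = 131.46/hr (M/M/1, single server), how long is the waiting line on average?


ρ = 39.72/131.46 = 0.3021
Lq = ρ²/(1−ρ) = 0.09129/0.6979 = 0.1308

Final: 0.1308


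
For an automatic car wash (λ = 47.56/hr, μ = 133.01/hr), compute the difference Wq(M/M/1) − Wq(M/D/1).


ρ = 47.56/133.01 = 0.3576
Wq(M/M/1) = ρ/(μ−λ) = 0.3576/85.45 = 0.004185 hr
Wq(M/D/1) = ρ/(2(μ−λ)) = 0.002092 hr
Savings = 0.004185 − 0.002092 = 0.002092 hr

Final: 0.002092 hr


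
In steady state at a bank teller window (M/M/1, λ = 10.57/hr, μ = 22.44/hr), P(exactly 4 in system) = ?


ρ = 10.57/22.44 = 0.4710
P_n = (1−ρ)·ρ^n = (1 − 0.4710)·0.4710^4 = 0.5290·0.049228 = 0.026040

Final: 0.026040


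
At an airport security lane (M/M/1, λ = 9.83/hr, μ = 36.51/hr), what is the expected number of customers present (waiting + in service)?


ρ = λ/μ = 9.83/36.51 = 0.2692
L = ρ/(1−ρ) = 0.2692/(1 − 0.2692) = 0.2692/0.7308 = 0.3684

Final: 0.3684


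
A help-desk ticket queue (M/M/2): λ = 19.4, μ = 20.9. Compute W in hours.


a = 0.9282; ρ = 0.4641; P₀ = 0.366013
Lq = P₀·a^c·ρ/(c!(1−ρ)²) = 0.25484
Wq = Lq/λ = 0.25484/19.4 = 0.01314 hr
W = Wq + 1/μ = 0.01314 + 0.04785 = 0.06098 hr

Final: 0.06098 hr


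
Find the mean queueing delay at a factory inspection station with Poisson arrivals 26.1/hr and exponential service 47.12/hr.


ρ = 26.1/47.12 = 0.5539
Wq = ρ/(μ−λ) = 0.5539/(47.12 − 26.1) = 0.5539/21.02 = 0.02635 hr

Final: 0.02635 hr


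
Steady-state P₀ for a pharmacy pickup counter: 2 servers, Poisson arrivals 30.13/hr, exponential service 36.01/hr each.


a = λ/μ = 30.13/36.01 = 0.8367; ρ = a/c = 0.4184
Σ_{k=0}^{1} a^k/k! (terms k=0..1) = 1.00000 + 0.83671 = 1.83671
Tail: a^2/(2!(1−ρ)) = 0.70009/(2·0.5816) = 0.60182
P₀ = 1/(1.83671 + 0.60182) = 1/2.43853 = 0.410083

Final: 0.410083


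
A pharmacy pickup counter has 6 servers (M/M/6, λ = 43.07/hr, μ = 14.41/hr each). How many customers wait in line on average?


a = λ/μ = 2.9889; ρ = a/6 = 0.4981
P₀ = 0.049524
Lq = P₀·a^c·ρ / (c!·(1−ρ)²) = 0.049524·712.96030·0.4981/(720·0.25185)
= 0.09700

Final: 0.09700


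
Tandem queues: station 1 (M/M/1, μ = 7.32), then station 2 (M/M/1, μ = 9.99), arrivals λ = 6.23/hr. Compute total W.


Each node sees arrival rate λ = 6.23/hr (tandem ⇒ throughput preserved).
W₁ = 1/(μ₁−λ) = 1/(7.32−6.23) = 0.91743 hr
W₂ = 1/(μ₂−λ) = 1/(9.99−6.23) = 0.26596 hr
W_total = W₁ + W₂ = 0.91743 + 0.26596 = 1.18339 hr

Final: 1.18339 hr


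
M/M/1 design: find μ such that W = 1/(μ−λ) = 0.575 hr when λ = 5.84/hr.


W = 1/(μ−λ) ⇒ μ − λ = 1/W = 1/0.575 = 1.7391
μ = λ + 1/W = 5.84 + 1.7391 = 7.5791 per hr

Final: 7.5791 /hr


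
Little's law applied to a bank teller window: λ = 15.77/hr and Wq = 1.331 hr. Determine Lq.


Lq = λWq = 15.77·1.331 = 20.9899

Final: 20.9899


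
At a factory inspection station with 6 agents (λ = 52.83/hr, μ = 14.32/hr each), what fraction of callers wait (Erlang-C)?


a = λ/μ = 3.6892; ρ = a/6 = 0.6149
P₀ = 0.023602 (from M/M/c formula)
C(c,a) = [a^c/(c!(1−ρ))]·P₀ = [2521.30599/(720·0.3851)]·0.023602
= 9.09265·0.023602 = 0.214603

Final: 0.214603


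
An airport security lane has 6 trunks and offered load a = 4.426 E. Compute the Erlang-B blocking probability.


B(c,a) = (a^c/c!) / Σ_{k=0}^{c} a^k/k!
a^6/6! = 10.440853
Σ terms (k=0..6): 1.00000 + 4.42600 + 9.79474 + 14.45050 + 15.98948 + 14.15389 + 10.44085 = 70.255466
B = 10.440853/70.255466 = 0.148613

Final: 0.148613


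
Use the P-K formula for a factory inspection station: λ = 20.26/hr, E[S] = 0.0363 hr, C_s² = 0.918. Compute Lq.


ρ = λ·E[S] = 20.26·0.0363 = 0.7354
Lq = ρ²(1+C_s²)/(2(1−ρ)) = 0.5409·(1+0.918)/(2·0.2646)
= 0.5409·1.9180/0.5291 = 1.96057

Final: 1.96057


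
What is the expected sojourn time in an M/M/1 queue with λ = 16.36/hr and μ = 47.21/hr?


W = 1/(μ−λ) = 1/(47.21 − 16.36) = 1/30.85 = 0.03241 hr

Final: 0.03241 hr


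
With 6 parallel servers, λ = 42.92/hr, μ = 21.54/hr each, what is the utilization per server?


ρ = λ/(cμ) = 42.92/(6·21.54) = 42.92/129.24 = 0.3321

Final: 0.3321


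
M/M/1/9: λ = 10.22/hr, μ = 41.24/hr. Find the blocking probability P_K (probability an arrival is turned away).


ρ = λ/μ = 10.22/41.24 = 0.2478
P_K = (1−ρ)ρ^K/(1−ρ^(K+1)) = (0.7522·0.000003525)/(1 − 0.0000008736)
= 0.000002652/0.999999 = 0.000002652

Final: 0.000002652


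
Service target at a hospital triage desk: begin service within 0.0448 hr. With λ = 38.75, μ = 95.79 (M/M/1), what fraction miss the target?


ρ = 38.75/95.79 = 0.4045
P(Wq > t) = ρ·e^{−(μ−λ)t} = 0.4045·e^{−2.5554}
= 0.4045·0.077662 = 0.031417

Final: 0.031417


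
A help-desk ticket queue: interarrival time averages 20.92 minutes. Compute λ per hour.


λ = 1/(interarrival time) in consistent units.
1 hour = 60 min, so λ = 60/20.92 = 2.8681 per hour

Final: 2.8681 /hr


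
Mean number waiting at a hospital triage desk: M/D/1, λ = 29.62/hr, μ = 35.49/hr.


ρ = 29.62/35.49 = 0.8346
M/D/1: Lq = ρ²/(2(1−ρ)) = 0.6966/(2·0.1654) = 2.10570

Final: 2.10570


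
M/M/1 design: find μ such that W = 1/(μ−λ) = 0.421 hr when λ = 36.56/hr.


W = 1/(μ−λ) ⇒ μ − λ = 1/W = 1/0.421 = 2.3753
μ = λ + 1/W = 36.56 + 2.3753 = 38.9353 per hr

Final: 38.9353 /hr


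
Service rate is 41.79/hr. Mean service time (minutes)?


Mean service time = 1/μ = 1/41.79 hour = 0.02393 hour
In minutes: 0.02393 × 60 = 1.4358 min

Final: 1.4358 min


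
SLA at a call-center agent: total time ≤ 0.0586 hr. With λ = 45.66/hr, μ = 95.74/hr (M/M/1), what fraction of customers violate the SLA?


W ~ Exponential(μ−λ) for M/M/1.
μ − λ = 95.74 − 45.66 = 50.0800
P(W > t) = e^{−(μ−λ)t} = e^{−2.9347} = 0.053147

Final: 0.053147


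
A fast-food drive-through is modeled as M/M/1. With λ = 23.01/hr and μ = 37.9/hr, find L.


ρ = λ/μ = 23.01/37.9 = 0.6071
L = ρ/(1−ρ) = 0.6071/(1 − 0.6071) = 0.6071/0.3929 = 1.5453

Final: 1.5453


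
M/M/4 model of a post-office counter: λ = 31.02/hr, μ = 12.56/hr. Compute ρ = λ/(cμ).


ρ = λ/(cμ) = 31.02/(4·12.56) = 31.02/50.24 = 0.6174

Final: 0.6174


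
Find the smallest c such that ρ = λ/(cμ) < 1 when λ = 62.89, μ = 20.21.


Stability requires cμ > λ ⇔ c > λ/μ.
λ/μ = 62.89/20.21 = 3.1118
Minimum integer c = ⌊3.1118⌋ + 1 = 4
Check: 4·20.21 = 80.84 > 62.89, while 3·20.21 = 60.63 ≤ 62.89

Final: 4 servers


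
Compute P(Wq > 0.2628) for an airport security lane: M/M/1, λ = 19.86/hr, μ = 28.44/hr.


ρ = 19.86/28.44 = 0.6983
P(Wq > t) = ρ·e^{−(μ−λ)t} = 0.6983·e^{−2.2548}
= 0.6983·0.104892 = 0.073247

Final: 0.073247
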